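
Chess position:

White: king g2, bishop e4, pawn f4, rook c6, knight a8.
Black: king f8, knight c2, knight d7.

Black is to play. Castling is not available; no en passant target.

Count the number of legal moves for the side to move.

16

Black to move; king on f8.
In check: no.
Legal moves: Kg8, Ke8, Kg7, Kf7, Ke7, Nb8, Nf6, Nb6, Ne5, Nc5, Nd4, Nb4, Ne3+, Na3, Ne1+, Na1.
Count: 16.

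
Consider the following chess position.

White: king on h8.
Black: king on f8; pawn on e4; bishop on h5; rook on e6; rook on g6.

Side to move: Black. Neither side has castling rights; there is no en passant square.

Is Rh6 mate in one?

yes

After Rh6: white king on h8; in check: yes, from the black rook on h6.
King squares — g7: attacked by Kf8; h7: attacked by Rh6; g8: attacked by Kf8.
White has no legal moves → checkmate.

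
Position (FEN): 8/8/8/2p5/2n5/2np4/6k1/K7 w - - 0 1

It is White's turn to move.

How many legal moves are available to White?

White to move; king on a1.
In check: no.
Legal moves: none.
Count: 0.

0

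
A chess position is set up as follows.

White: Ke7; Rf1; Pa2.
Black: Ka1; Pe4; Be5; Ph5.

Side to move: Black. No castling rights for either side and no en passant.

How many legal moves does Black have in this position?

Black to move; king on a1.
In check: yes, from the white rook on f1.
Legal moves: Kb2, Kxa2.
Count: 2.

2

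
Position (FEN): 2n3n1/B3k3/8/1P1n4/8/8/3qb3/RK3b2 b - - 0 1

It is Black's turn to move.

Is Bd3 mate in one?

yes

After Bd3: white king on b1; in check: yes, from the black bishop on d3.
King squares — a1: own rook; c1: attacked by Qd2; a2: attacked by Qd2; b2: attacked by Qd2; c2: attacked by Qd2.
White has no legal moves → checkmate.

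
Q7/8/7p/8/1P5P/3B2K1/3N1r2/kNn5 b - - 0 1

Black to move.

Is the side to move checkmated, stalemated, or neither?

Black to move; black king on a1.
In check: yes, from the white queen on a8.
King squares — b1: attacked by Nd2; a2: attacked by Qa8; b2: available.
Legal moves for Black: Kb2, Na2.
Black is in check but has 2 legal moves → neither.

neither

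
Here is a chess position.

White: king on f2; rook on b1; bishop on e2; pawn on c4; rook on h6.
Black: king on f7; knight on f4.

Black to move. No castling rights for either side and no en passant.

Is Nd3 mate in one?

no

After Nd3: white king on f2; in check: yes, from the black knight on d3.
White has 7 legal replies: Kg3, Kf3, Ke3, Kg2, Kg1, Kf1, Bxd3.
In check but a legal move exists → not checkmate.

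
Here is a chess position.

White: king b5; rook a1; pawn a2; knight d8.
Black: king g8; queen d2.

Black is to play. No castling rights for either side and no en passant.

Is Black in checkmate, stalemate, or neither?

Black to move; black king on g8.
In check: no.
Legal moves for Black include: Kh8, Kf8, Kh7, Kg7, Qxd8, Qd7+, Qh6, Qd6, Qg5+, Qd5+, Qa5+, Qf4, Qd4, Qb4+, Qe3, Qd3+, Qc3, Qh2, ... (list truncated; more exist).
Black has legal moves and is not in check → neither.

neither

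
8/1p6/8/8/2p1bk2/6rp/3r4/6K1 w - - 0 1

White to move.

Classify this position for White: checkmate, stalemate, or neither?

White to move; white king on g1.
In check: yes, from the black rook on g3.
King squares — f1: available; h1: attacked by Be4; f2: attacked by Rd2; g2: attacked by Rd2; h2: attacked by Rd2.
Legal moves for White: Kf1.
White is in check but has 1 legal move → neither.

neither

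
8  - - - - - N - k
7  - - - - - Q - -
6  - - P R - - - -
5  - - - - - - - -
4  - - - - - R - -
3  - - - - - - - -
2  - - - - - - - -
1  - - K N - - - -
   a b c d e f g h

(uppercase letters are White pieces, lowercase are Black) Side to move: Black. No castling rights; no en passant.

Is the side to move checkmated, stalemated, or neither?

stalemate

Black to move; black king on h8.
In check: no.
King squares — g7: attacked by Qf7; h7: attacked by Qf7; g8: attacked by Qf7.
Legal moves for Black: none.
Not in check and no legal moves → stalemate.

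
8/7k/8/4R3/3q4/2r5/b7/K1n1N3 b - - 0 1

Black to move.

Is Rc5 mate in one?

yes

After Rc5: white king on a1; in check: yes, from the black queen on d4.
King squares — b1: attacked by Ba2; a2: attacked by Nc1; b2: attacked by Qd4.
White has no legal moves → checkmate.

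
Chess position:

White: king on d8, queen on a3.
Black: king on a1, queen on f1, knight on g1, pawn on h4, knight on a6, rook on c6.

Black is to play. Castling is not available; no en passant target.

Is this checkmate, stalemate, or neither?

neither

Black to move; black king on a1.
In check: yes, from the white queen on a3.
Legal moves for Black: Kb1.
Black is in check but has 1 legal move → neither.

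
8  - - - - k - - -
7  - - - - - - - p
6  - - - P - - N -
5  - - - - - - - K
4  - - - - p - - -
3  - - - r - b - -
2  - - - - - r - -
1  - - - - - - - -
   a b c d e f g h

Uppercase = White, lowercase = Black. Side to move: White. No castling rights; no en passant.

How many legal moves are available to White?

3

White to move; king on h5.
In check: yes, from the black bishop on f3.
Legal moves: Kh6, Kg5, Kh4.
Count: 3.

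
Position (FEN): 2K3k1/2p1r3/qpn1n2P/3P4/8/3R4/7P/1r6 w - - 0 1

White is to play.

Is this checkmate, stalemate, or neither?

White to move; white king on c8.
In check: yes, from the black queen on a6.
King squares — b7: attacked by Qa6; c7: attacked by Ne6; d7: attacked by Re7; b8: attacked by Nc6; d8: attacked by Nc6.
Legal moves for White: none.
In check with no legal moves → checkmate.

checkmate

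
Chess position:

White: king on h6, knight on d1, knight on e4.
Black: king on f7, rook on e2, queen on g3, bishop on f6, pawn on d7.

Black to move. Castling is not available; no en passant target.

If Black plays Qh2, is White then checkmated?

After Qh2: white king on h6; in check: yes, from the black queen on h2.
King squares — g5: attacked by Bf6; h5: attacked by Qh2; g6: attacked by Kf7; g7: attacked by Bf6; h7: attacked by Qh2.
White has no legal moves → checkmate.

yes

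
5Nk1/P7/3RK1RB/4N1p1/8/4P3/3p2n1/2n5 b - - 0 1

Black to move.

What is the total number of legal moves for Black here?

1

Black to move; king on g8.
In check: yes, from the white rook on g6.
Legal moves: Kh8.
Count: 1.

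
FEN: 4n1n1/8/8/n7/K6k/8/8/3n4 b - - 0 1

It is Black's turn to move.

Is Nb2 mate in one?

After Nb2: white king on a4; in check: yes, from the black knight on b2.
White has 4 legal replies: Kb5, Kxa5, Kb4, Ka3.
In check but a legal move exists → not checkmate.

no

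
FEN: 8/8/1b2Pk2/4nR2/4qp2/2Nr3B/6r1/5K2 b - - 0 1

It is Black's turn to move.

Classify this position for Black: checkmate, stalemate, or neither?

Black to move; black king on f6.
In check: yes, from the white rook on f5.
Legal moves for Black: Kg7, Ke7, Kg6, Kxe6, Qxf5.
Black is in check but has 5 legal moves → neither.

neither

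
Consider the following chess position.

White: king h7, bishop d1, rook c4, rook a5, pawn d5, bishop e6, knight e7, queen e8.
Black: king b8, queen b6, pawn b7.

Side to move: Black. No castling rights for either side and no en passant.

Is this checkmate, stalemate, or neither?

Black to move; black king on b8.
In check: yes, from the white queen on e8.
Legal moves for Black: Qd8.
Black is in check but has 1 legal move → neither.

neither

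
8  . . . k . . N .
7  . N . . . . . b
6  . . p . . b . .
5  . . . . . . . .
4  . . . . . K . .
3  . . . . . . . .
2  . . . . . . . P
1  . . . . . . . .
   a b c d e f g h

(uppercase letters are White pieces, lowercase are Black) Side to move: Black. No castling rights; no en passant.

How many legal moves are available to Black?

4

Black to move; king on d8.
In check: yes, from the white knight on b7.
Legal moves: Ke8, Kc8, Kd7, Kc7.
Count: 4.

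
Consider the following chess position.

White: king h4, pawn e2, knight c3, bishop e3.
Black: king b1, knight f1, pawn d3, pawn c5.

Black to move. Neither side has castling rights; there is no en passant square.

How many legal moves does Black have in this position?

Black to move; king on b1.
In check: yes, from the white knight on c3.
Legal moves: Kc2, Kb2, Ka1.
Count: 3.

3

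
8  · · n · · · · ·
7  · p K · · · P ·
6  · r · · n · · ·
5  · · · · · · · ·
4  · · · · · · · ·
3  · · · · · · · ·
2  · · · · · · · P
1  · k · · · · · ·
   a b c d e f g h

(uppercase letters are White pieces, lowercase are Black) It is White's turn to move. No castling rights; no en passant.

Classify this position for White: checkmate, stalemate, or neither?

White to move; white king on c7.
In check: yes, from the black knight on e6.
Legal moves for White: Kxc8, Kb8, Kd7.
White is in check but has 3 legal moves → neither.

neither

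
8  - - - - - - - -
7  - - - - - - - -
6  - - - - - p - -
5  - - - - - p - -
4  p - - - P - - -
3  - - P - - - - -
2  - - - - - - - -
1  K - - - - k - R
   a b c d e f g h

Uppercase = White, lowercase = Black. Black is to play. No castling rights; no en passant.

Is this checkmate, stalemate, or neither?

Black to move; black king on f1.
In check: yes, from the white rook on h1.
Legal moves for Black: Kg2, Kf2, Ke2.
Black is in check but has 3 legal moves → neither.

neither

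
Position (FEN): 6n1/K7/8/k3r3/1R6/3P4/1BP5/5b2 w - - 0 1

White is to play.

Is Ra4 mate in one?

no

After Ra4: black king on a5; in check: yes, from the white rook on a4.
Black has 2 legal replies: Kb5, Kxa4.
In check but a legal move exists → not checkmate.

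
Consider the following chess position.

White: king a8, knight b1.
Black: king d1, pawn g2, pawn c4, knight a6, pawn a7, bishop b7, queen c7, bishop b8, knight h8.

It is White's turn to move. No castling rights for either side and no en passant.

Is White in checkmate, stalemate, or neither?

White to move; white king on a8.
In check: yes, from the black bishop on b7.
King squares — a7: attacked by Bb8; b7: attacked by Qc7; b8: attacked by Na6.
Legal moves for White: none.
In check with no legal moves → checkmate.

checkmate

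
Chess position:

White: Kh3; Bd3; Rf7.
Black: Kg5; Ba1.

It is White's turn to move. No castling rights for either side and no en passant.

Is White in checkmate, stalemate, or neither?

neither

White to move; white king on h3.
In check: no.
Legal moves for White include: Rf8, Rh7, Rg7+, Re7, Rd7, Rc7, Rb7, Ra7, Rf6, Rf5+, Rf4, Rf3, Rf2, Rf1, Kg3, Kh2, Kg2, Bh7, ... (list truncated; more exist).
White has legal moves and is not in check → neither.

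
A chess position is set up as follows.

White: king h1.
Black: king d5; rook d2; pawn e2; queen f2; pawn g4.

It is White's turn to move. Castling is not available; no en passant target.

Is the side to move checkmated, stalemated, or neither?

White to move; white king on h1.
In check: no.
King squares — g1: attacked by Qf2; g2: attacked by Qf2; h2: attacked by Qf2.
Legal moves for White: none.
Not in check and no legal moves → stalemate.

stalemate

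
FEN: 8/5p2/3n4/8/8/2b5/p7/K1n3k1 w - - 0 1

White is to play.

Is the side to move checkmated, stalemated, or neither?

White to move; white king on a1.
In check: yes, from the black bishop on c3.
King squares — b1: attacked by Pa2; a2: attacked by Nc1; b2: attacked by Bc3.
Legal moves for White: none.
In check with no legal moves → checkmate.

checkmate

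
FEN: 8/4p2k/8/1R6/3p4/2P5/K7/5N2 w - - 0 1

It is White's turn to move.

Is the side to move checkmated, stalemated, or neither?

White to move; white king on a2.
In check: no.
Legal moves for White include: Rb8, Rb7, Rb6, Rh5+, Rg5, Rf5, Re5, Rd5, Rc5, Ra5, Rb4, Rb3, Rb2, Rb1, Kb3, Ka3, Kb2, Kb1, ... (list truncated; more exist).
White has legal moves and is not in check → neither.

neither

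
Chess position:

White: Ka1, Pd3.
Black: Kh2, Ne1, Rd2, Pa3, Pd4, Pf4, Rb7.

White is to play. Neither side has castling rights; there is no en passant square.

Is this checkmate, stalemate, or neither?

stalemate

White to move; white king on a1.
In check: no.
King squares — b1: attacked by Rb7; a2: attacked by Rd2; b2: attacked by Rd2.
Legal moves for White: none.
Not in check and no legal moves → stalemate.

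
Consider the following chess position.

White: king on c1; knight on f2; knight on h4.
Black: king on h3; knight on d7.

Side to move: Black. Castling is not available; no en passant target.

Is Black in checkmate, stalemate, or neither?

Black to move; black king on h3.
In check: yes, from the white knight on f2.
King squares — g2: attacked by Nh4; h2: available; g3: available; g4: attacked by Nf2; h4: available.
Legal moves for Black: Kxh4, Kg3, Kh2.
Black is in check but has 3 legal moves → neither.

neither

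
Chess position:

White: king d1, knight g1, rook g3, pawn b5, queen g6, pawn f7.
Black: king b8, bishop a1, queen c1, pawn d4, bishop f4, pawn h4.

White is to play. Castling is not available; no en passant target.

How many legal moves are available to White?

1

White to move; king on d1.
In check: yes, from the black queen on c1.
Legal moves: Ke2.
Count: 1.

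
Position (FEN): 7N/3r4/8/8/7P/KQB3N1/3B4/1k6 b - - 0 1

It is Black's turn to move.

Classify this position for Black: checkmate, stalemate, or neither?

Black to move; black king on b1.
In check: yes, from the white queen on b3.
King squares — a1: attacked by Bc3; c1: attacked by Bd2; a2: attacked by Ka3; b2: attacked by Ka3; c2: attacked by Qb3.
Legal moves for Black: none.
In check with no legal moves → checkmate.

checkmate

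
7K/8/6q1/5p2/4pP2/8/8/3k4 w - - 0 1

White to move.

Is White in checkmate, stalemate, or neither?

stalemate

White to move; white king on h8.
In check: no.
King squares — g7: attacked by Qg6; h7: attacked by Qg6; g8: attacked by Qg6.
Legal moves for White: none.
Not in check and no legal moves → stalemate.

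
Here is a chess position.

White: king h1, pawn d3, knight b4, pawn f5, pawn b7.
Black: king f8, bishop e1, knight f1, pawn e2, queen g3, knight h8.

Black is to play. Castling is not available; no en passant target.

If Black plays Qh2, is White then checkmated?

yes

After Qh2: white king on h1; in check: yes, from the black queen on h2.
King squares — g1: attacked by Qh2; g2: attacked by Qh2; h2: attacked by Nf1.
White has no legal moves → checkmate.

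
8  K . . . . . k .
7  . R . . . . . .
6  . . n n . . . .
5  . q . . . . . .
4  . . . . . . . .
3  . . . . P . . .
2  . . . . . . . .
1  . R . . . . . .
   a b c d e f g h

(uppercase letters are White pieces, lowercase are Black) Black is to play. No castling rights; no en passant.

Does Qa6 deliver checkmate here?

After Qa6: white king on a8; in check: yes, from the black queen on a6.
White has 1 legal reply: Ra7.
In check but a legal move exists → not checkmate.

no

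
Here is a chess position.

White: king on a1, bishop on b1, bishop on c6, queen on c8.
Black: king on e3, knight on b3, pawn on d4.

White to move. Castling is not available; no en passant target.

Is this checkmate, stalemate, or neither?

neither

White to move; white king on a1.
In check: yes, from the black knight on b3.
Legal moves for White: Kb2, Ka2.
White is in check but has 2 legal moves → neither.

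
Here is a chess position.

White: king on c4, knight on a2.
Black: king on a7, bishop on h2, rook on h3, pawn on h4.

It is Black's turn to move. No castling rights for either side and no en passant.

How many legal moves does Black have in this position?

19

Black to move; king on a7.
In check: no.
Legal moves: Kb8, Ka8, Kb7, Kb6, Ka6, Rg3, Rf3, Re3, Rd3, Rc3+, Rb3, Ra3, Bb8, Bc7, Bd6, Be5, Bf4, Bg3, Bg1.
Count: 19.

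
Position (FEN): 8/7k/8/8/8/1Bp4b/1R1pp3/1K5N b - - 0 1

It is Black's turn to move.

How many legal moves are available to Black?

Black to move; king on h7.
In check: no.
Legal moves: Kh8, Kg7, Kh6, Kg6, Bc8, Bd7, Be6, Bf5+, Bg4, Bg2, Bf1, cxb2, c2+, e1=Q+, e1=R+, e1=B, e1=N, d1=Q+, d1=R+, d1=B, d1=N.
Count: 21.

21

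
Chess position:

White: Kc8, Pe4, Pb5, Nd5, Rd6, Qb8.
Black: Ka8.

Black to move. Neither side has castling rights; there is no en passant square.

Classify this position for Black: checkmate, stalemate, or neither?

Black to move; black king on a8.
In check: yes, from the white queen on b8.
King squares — a7: attacked by Qb8; b7: attacked by Qb8; b8: attacked by Kc8.
Legal moves for Black: none.
In check with no legal moves → checkmate.

checkmate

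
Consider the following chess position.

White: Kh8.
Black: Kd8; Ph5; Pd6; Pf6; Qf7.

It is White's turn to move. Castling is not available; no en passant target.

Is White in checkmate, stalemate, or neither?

stalemate

White to move; white king on h8.
In check: no.
King squares — g7: attacked by Qf7; h7: attacked by Qf7; g8: attacked by Qf7.
Legal moves for White: none.
Not in check and no legal moves → stalemate.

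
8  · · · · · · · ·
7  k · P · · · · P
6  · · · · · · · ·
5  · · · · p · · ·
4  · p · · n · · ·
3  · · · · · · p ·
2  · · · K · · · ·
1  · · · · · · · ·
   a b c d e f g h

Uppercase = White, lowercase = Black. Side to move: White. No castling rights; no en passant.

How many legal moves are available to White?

White to move; king on d2.
In check: yes, from the black knight on e4.
Legal moves: Ke3, Kd3, Ke2, Kc2, Ke1, Kd1, Kc1.
Count: 7.

7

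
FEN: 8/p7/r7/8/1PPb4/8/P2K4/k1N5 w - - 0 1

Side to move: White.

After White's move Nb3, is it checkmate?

After Nb3: black king on a1; in check: yes, from the white knight on b3.
Black has 3 legal replies: Kb2, Kxa2, Kb1.
In check but a legal move exists → not checkmate.

no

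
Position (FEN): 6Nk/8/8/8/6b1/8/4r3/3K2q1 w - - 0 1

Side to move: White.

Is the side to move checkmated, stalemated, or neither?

White to move; white king on d1.
In check: yes, from the black queen on g1.
King squares — c1: attacked by Qg1; e1: attacked by Qg1; c2: attacked by Re2; d2: attacked by Re2; e2: attacked by Bg4.
Legal moves for White: none.
In check with no legal moves → checkmate.

checkmate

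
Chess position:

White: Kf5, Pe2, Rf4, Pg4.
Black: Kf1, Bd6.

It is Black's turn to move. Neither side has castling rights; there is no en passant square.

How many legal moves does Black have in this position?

Black to move; king on f1.
In check: yes, from the white rook on f4.
Legal moves: Kg2, Kxe2, Kg1, Ke1, Bxf4.
Count: 5.

5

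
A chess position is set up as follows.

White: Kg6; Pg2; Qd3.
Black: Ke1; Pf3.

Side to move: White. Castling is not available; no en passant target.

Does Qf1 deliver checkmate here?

no

After Qf1: black king on e1; in check: yes, from the white queen on f1.
Black has 2 legal replies: Kd2, Kxf1.
In check but a legal move exists → not checkmate.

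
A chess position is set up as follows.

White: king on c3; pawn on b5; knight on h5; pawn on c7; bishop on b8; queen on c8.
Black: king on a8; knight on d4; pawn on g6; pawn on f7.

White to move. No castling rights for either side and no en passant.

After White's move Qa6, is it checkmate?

yes

After Qa6: black king on a8; in check: yes, from the white queen on a6.
King squares — a7: attacked by Qa6; b7: attacked by Qa6; b8: attacked by Pc7.
Black has no legal moves → checkmate.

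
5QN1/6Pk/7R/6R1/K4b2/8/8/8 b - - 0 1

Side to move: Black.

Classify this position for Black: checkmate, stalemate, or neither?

checkmate

Black to move; black king on h7.
In check: yes, from the white rook on h6.
King squares — g6: attacked by Rg5; h6: attacked by Ng8; g7: attacked by Rg5; g8: attacked by Qf8; h8: attacked by Rh6.
Legal moves for Black: none.
In check with no legal moves → checkmate.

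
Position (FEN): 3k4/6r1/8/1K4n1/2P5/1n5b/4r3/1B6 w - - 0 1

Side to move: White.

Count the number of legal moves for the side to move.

13

White to move; king on b5.
In check: no.
Legal moves: Kc6, Kb6, Ka6, Kb4, Ka4, Bh7, Bg6, Bf5, Be4, Bd3, Bc2, Ba2, c5.
Count: 13.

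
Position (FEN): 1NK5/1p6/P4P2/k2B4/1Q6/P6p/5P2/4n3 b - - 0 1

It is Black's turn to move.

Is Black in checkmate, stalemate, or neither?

Black to move; black king on a5.
In check: yes, from the white queen on b4.
King squares — a4: attacked by Qb4; b4: attacked by Pa3; b5: attacked by Qb4; a6: attacked by Nb8; b6: attacked by Qb4.
Legal moves for Black: none.
In check with no legal moves → checkmate.

checkmate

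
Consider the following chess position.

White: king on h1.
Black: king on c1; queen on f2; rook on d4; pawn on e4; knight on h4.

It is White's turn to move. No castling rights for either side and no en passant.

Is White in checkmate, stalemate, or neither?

White to move; white king on h1.
In check: no.
King squares — g1: attacked by Qf2; g2: attacked by Qf2; h2: attacked by Qf2.
Legal moves for White: none.
Not in check and no legal moves → stalemate.

stalemate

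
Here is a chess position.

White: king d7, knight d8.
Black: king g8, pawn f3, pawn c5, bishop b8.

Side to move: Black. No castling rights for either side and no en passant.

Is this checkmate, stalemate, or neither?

Black to move; black king on g8.
In check: no.
Legal moves for Black: Kh8, Kf8, Kh7, Kg7, Bc7, Ba7, Bd6, Be5, Bf4, Bg3, Bh2, c4, f2.
Black has 13 legal moves and is not in check → neither.

neither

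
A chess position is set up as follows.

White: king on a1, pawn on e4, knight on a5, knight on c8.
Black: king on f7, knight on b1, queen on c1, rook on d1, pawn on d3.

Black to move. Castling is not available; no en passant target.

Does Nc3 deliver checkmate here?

yes

After Nc3: white king on a1; in check: yes, from the black queen on c1.
King squares — b1: attacked by Qc1; a2: attacked by Nc3; b2: attacked by Qc1.
White has no legal moves → checkmate.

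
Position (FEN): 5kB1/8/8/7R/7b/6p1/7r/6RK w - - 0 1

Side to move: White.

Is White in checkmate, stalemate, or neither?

White to move; white king on h1.
In check: yes, from the black rook on h2.
King squares — g1: own rook; g2: attacked by Rh2; h2: attacked by Pg3.
Legal moves for White: none.
In check with no legal moves → checkmate.

checkmate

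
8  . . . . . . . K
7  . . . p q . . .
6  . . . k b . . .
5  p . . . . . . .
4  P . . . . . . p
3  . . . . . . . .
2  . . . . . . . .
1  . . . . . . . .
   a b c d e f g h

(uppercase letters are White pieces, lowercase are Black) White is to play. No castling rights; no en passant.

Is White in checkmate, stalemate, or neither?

stalemate

White to move; white king on h8.
In check: no.
King squares — g7: attacked by Qe7; h7: attacked by Qe7; g8: attacked by Be6.
Legal moves for White: none.
Not in check and no legal moves → stalemate.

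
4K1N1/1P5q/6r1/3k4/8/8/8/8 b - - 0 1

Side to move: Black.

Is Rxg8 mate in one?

After Rxg8: white king on e8; in check: yes, from the black rook on g8.
King squares — d7: attacked by Qh7; e7: attacked by Qh7; f7: attacked by Qh7; d8: attacked by Rg8; f8: attacked by Rg8.
White has no legal moves → checkmate.

yes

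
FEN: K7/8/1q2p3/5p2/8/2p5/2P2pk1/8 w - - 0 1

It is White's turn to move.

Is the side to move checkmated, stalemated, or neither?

White to move; white king on a8.
In check: no.
King squares — a7: attacked by Qb6; b7: attacked by Qb6; b8: attacked by Qb6.
Legal moves for White: none.
Not in check and no legal moves → stalemate.

stalemate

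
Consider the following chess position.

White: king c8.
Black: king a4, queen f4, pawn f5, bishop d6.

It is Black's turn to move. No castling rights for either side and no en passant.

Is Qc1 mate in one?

no

After Qc1: white king on c8; in check: yes, from the black queen on c1.
White has 3 legal replies: Kd8, Kd7, Kb7.
In check but a legal move exists → not checkmate.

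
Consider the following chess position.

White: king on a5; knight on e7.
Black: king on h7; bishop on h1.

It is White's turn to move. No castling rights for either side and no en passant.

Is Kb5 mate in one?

no

After Kb5: black king on h7; in check: no.
Black is not in check, so this cannot be checkmate.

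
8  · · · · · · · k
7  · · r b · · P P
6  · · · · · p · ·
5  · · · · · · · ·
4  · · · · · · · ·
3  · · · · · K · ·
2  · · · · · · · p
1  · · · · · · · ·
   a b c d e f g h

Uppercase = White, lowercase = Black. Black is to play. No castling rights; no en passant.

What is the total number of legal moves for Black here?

2

Black to move; king on h8.
In check: yes, from the white pawn on g7.
Legal moves: Kxh7, Kxg7.
Count: 2.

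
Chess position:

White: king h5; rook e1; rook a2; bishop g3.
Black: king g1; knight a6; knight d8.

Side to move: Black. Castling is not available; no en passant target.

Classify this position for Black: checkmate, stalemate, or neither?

Black to move; black king on g1.
In check: yes, from the white rook on e1.
King squares — f1: attacked by Re1; h1: attacked by Re1; f2: attacked by Ra2; g2: attacked by Ra2; h2: attacked by Ra2.
Legal moves for Black: none.
In check with no legal moves → checkmate.

checkmate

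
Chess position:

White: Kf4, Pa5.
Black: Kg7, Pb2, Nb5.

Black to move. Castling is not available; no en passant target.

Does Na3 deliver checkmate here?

no

After Na3: white king on f4; in check: no.
White is not in check, so this cannot be checkmate.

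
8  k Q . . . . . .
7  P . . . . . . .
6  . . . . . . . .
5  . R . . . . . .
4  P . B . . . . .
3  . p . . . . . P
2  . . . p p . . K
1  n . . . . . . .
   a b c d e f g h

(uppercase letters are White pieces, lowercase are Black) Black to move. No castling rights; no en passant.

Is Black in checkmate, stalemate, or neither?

checkmate

Black to move; black king on a8.
In check: yes, from the white queen on b8.
King squares — a7: attacked by Qb8; b7: attacked by Rb5; b8: attacked by Rb5.
Legal moves for Black: none.
In check with no legal moves → checkmate.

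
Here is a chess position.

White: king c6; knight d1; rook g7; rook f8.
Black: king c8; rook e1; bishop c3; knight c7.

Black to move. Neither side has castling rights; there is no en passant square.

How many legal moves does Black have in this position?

Black to move; king on c8.
In check: yes, from the white rook on f8.
Legal moves: Ne8, Re8.
Count: 2.

2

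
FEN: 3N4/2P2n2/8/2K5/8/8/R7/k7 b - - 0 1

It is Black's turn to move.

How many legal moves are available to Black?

2

Black to move; king on a1.
In check: yes, from the white rook on a2.
Legal moves: Kxa2, Kb1.
Count: 2.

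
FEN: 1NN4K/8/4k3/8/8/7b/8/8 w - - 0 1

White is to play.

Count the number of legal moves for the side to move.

10

White to move; king on h8.
In check: no.
Legal moves: Kg8, Kh7, Kg7, Ne7, Na7, Nd6, Nb6, Nd7, Nc6, Na6.
Count: 10.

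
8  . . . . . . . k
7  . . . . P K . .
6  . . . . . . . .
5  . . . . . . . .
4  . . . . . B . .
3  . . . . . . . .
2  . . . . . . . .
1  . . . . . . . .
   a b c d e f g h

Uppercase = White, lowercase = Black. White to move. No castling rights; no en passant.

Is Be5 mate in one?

no

After Be5: black king on h8; in check: yes, from the white bishop on e5.
Black has 1 legal reply: Kh7.
In check but a legal move exists → not checkmate.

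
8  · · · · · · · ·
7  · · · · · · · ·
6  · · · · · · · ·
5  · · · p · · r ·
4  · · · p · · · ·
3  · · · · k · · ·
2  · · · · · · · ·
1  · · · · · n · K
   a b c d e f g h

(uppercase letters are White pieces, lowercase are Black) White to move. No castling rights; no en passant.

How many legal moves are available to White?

White to move; king on h1.
In check: no.
Legal moves: none.
Count: 0.

0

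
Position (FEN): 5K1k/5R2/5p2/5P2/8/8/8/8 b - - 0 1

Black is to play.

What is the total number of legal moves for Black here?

0

Black to move; king on h8.
In check: no.
Legal moves: none.
Count: 0.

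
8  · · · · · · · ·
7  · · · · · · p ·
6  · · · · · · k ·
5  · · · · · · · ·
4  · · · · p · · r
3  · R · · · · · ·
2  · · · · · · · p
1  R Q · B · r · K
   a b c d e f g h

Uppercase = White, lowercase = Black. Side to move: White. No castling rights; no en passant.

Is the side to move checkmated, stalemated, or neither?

neither

White to move; white king on h1.
In check: yes, from the black rook on f1.
Legal moves for White: Kg2.
White is in check but has 1 legal move → neither.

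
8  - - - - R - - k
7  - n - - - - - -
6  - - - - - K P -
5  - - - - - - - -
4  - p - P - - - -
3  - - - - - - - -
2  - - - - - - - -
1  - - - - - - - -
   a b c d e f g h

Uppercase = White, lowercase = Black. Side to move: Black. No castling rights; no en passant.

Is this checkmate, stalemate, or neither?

checkmate

Black to move; black king on h8.
In check: yes, from the white rook on e8.
King squares — g7: attacked by Kf6; h7: attacked by Pg6; g8: attacked by Re8.
Legal moves for Black: none.
In check with no legal moves → checkmate.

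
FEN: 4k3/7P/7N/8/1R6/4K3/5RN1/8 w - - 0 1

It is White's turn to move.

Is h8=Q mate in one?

no

After h8=Q: black king on e8; in check: yes, from the white queen on h8.
Black has 2 legal replies: Ke7, Kd7.
In check but a legal move exists → not checkmate.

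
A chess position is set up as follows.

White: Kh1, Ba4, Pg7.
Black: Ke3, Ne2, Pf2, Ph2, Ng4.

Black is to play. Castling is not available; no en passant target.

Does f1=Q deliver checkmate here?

After f1=Q: white king on h1; in check: yes, from the black queen on f1.
King squares — g1: attacked by Qf1; g2: attacked by Qf1; h2: attacked by Ng4.
White has no legal moves → checkmate.

yes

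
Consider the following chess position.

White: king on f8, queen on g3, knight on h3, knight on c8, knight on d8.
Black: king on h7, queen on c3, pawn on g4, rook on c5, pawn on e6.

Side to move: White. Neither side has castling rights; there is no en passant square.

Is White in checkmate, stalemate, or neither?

White to move; white king on f8.
In check: no.
Legal moves for White include: Ke8, Kf7, Ke7, Nf7, Nb7, Nxe6, Nc6, Ne7, Na7, Nd6, Nb6, Ng5+, Nf4, Nf2, Ng1, Qb8, Qc7+, Qd6, ... (list truncated; more exist).
White has legal moves and is not in check → neither.

neither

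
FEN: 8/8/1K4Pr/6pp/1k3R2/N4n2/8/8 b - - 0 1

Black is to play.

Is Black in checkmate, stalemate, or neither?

Black to move; black king on b4.
In check: yes, from the white rook on f4.
Legal moves for Black: Kc3, Kb3, Kxa3, Nd4, gxf4.
Black is in check but has 5 legal moves → neither.

neither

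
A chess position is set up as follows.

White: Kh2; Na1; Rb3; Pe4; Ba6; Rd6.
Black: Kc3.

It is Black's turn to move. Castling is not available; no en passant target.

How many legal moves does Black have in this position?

Black to move; king on c3.
In check: yes, from the white rook on b3.
Legal moves: none.
Count: 0.

0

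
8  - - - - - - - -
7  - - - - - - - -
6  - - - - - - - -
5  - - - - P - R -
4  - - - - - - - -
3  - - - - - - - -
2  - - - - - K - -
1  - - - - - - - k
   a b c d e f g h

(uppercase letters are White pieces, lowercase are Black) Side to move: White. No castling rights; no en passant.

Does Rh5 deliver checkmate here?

After Rh5: black king on h1; in check: yes, from the white rook on h5.
King squares — g1: attacked by Kf2; g2: attacked by Kf2; h2: attacked by Rh5.
Black has no legal moves → checkmate.

yes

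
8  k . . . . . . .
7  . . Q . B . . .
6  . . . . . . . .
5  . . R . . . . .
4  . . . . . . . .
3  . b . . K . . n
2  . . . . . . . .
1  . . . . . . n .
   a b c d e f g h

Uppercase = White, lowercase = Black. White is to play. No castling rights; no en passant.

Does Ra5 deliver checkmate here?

yes

After Ra5: black king on a8; in check: yes, from the white rook on a5.
King squares — a7: attacked by Ra5; b7: attacked by Qc7; b8: attacked by Qc7.
Black has no legal moves → checkmate.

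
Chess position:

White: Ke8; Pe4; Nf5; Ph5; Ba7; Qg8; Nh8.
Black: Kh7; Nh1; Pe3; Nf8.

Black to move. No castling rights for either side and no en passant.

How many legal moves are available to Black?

1

Black to move; king on h7.
In check: yes, from the white queen on g8.
Legal moves: Kxg8.
Count: 1.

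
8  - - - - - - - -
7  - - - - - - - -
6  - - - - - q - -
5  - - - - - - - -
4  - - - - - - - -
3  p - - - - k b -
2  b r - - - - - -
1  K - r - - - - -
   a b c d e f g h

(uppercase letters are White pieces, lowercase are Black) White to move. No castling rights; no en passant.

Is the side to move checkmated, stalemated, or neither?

checkmate

White to move; white king on a1.
In check: yes, from the black rook on c1.
King squares — b1: attacked by Rc1; a2: attacked by Rb2; b2: attacked by Pa3.
Legal moves for White: none.
In check with no legal moves → checkmate.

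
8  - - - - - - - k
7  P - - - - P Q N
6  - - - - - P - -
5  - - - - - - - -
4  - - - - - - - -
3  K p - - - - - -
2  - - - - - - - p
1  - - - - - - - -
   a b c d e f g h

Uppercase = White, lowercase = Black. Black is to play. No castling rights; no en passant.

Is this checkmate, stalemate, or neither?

Black to move; black king on h8.
In check: yes, from the white queen on g7.
King squares — g7: attacked by Pf6; h7: attacked by Qg7; g8: attacked by Pf7.
Legal moves for Black: none.
In check with no legal moves → checkmate.

checkmate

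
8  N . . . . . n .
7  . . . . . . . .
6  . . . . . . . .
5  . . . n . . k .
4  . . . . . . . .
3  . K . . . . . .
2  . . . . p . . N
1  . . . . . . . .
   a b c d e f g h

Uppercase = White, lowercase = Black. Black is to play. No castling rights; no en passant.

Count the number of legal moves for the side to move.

Black to move; king on g5.
In check: no.
Legal moves: Nge7, Nh6, Ngf6, Kh6, Kg6, Kf6, Kh5, Kf5, Kh4, Kf4, Nde7, Nc7, Ndf6, Nb6, Nf4, Nb4, Ne3, Nc3, e1=Q, e1=R, e1=B, e1=N.
Count: 22.

22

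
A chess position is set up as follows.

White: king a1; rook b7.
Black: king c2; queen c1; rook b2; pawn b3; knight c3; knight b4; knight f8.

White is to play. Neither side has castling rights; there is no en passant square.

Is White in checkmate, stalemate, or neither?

White to move; white king on a1.
In check: yes, from the black queen on c1.
King squares — b1: attacked by Qc1; a2: attacked by Rb2; b2: attacked by Qc1.
Legal moves for White: none.
In check with no legal moves → checkmate.

checkmate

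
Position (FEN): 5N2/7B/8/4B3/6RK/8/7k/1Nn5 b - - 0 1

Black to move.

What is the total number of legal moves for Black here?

1

Black to move; king on h2.
In check: yes, from the white bishop on e5.
Legal moves: Kh1.
Count: 1.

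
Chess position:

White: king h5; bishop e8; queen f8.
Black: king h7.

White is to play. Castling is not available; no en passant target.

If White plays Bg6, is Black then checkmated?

After Bg6: black king on h7; in check: yes, from the white bishop on g6.
King squares — g6: attacked by Kh5; h6: attacked by Kh5; g7: attacked by Qf8; g8: attacked by Qf8; h8: attacked by Qf8.
Black has no legal moves → checkmate.

yes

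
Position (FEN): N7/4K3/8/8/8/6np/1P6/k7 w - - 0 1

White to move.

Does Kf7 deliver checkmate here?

no

After Kf7: black king on a1; in check: no.
Black is not in check, so this cannot be checkmate.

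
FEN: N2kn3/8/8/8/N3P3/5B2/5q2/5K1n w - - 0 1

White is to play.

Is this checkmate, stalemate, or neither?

checkmate

White to move; white king on f1.
In check: yes, from the black queen on f2.
King squares — e1: attacked by Qf2; g1: attacked by Qf2; e2: attacked by Qf2; f2: attacked by Nh1; g2: attacked by Qf2.
Legal moves for White: none.
In check with no legal moves → checkmate.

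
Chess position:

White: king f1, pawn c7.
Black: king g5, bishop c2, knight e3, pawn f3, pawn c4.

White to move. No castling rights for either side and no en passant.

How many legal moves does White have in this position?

3

White to move; king on f1.
In check: yes, from the black knight on e3.
Legal moves: Kf2, Kg1, Ke1.
Count: 3.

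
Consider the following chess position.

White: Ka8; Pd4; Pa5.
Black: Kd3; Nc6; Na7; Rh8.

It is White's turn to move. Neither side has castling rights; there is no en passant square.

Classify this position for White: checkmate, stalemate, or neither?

White to move; white king on a8.
In check: yes, from the black rook on h8.
King squares — a7: attacked by Nc6; b7: available; b8: attacked by Nc6.
Legal moves for White: Kb7.
White is in check but has 1 legal move → neither.

neither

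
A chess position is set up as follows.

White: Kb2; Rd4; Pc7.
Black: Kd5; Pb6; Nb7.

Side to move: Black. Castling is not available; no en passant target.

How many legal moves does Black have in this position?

Black to move; king on d5.
In check: yes, from the white rook on d4.
Legal moves: Ke6, Kc6, Ke5, Kc5, Kxd4.
Count: 5.

5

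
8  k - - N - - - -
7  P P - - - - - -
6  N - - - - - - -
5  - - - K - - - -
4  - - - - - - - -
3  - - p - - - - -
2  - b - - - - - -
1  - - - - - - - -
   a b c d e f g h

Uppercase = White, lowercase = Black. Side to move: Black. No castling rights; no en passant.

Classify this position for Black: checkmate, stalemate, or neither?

neither

Black to move; black king on a8.
In check: yes, from the white pawn on b7.
Legal moves for Black: Kxa7.
Black is in check but has 1 legal move → neither.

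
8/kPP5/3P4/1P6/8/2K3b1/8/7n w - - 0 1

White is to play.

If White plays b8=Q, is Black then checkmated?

After b8=Q: black king on a7; in check: yes, from the white queen on b8.
King squares — a6: attacked by Pb5; b6: attacked by Qb8; b7: attacked by Qb8; a8: attacked by Qb8; b8: attacked by Pc7.
Black has no legal moves → checkmate.

yes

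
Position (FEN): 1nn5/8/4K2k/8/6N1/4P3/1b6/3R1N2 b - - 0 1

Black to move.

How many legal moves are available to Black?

Black to move; king on h6.
In check: yes, from the white knight on g4.
Legal moves: Kh7, Kg7, Kg6, Kh5, Kg5.
Count: 5.

5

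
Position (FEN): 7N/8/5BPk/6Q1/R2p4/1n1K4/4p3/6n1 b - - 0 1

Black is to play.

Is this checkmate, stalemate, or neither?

checkmate

Black to move; black king on h6.
In check: yes, from the white queen on g5.
King squares — g5: attacked by Bf6; h5: attacked by Qg5; g6: attacked by Qg5; g7: attacked by Bf6; h7: attacked by Pg6.
Legal moves for Black: none.
In check with no legal moves → checkmate.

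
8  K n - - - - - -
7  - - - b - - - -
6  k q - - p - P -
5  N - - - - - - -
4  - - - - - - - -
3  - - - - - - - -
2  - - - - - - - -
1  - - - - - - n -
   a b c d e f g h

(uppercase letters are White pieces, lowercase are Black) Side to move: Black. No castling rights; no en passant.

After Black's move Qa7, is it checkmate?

After Qa7: white king on a8; in check: yes, from the black queen on a7.
King squares — a7: attacked by Ka6; b7: attacked by Ka6; b8: attacked by Qa7.
White has no legal moves → checkmate.

yes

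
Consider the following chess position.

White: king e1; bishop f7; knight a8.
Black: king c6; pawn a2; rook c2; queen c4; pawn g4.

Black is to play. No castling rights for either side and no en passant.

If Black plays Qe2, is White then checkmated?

After Qe2: white king on e1; in check: yes, from the black queen on e2.
King squares — d1: attacked by Qe2; f1: attacked by Qe2; d2: attacked by Rc2; e2: attacked by Rc2; f2: attacked by Qe2.
White has no legal moves → checkmate.

yes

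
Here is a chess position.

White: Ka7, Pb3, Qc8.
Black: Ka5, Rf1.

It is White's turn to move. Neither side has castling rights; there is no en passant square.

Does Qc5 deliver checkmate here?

yes

After Qc5: black king on a5; in check: yes, from the white queen on c5.
King squares — a4: attacked by Pb3; b4: attacked by Qc5; b5: attacked by Qc5; a6: attacked by Ka7; b6: attacked by Qc5.
Black has no legal moves → checkmate.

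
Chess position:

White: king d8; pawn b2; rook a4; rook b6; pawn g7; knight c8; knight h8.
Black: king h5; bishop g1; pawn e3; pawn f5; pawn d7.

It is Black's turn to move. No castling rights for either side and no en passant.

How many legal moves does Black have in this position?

Black to move; king on h5.
In check: no.
Legal moves: Kg5, Bh2, Bf2, d6, f4, e2, d5.
Count: 7.

7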